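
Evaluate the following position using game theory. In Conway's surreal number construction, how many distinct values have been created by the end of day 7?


Day 0: {|} = 0 is born. Count = 1.
Day n: the number of surreal numbers born by day n is 2^(n+1) - 1.
By day 0: 2^1 - 1 = 1
By day 1: 2^2 - 1 = 3
By day 2: 2^3 - 1 = 7
By day 3: 2^4 - 1 = 15
By day 4: 2^5 - 1 = 31
By day 5: 2^6 - 1 = 63
By day 6: 2^7 - 1 = 127
By day 7: 2^8 - 1 = 255
By day 7: 255 surreal numbers.

255


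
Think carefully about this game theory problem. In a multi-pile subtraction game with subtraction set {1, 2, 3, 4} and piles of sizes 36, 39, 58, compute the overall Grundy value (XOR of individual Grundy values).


Subtraction set: {1, 2, 3, 4}
For this subtraction set, G(n) = n mod 5 (period = max + 1 = 5).
Pile 1 (size 36): G(36) = 36 mod 5 = 1
Pile 2 (size 39): G(39) = 39 mod 5 = 4
Pile 3 (size 58): G(58) = 58 mod 5 = 3
Total Grundy value = XOR of all: 1 XOR 4 XOR 3 = 6

6


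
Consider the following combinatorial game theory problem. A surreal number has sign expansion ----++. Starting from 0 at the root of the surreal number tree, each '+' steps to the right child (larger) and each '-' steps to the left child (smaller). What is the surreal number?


Sign expansion: ----++
Rule: track bounds (lo, hi), initially (-inf, +inf). On '+', the current value becomes lo and we move to the simplest number in (value, hi): value + 1 if hi = +inf, otherwise the midpoint (value + hi)/2. On '-', the current value becomes hi and we move to value - 1 if lo = -inf, otherwise the midpoint (lo + value)/2.
Start at 0.
Step 1: sign = -, move left. Bounds: (-inf, 0). Value = -1
Step 2: sign = -, move left. Bounds: (-inf, -1). Value = -2
Step 3: sign = -, move left. Bounds: (-inf, -2). Value = -3
Step 4: sign = -, move left. Bounds: (-inf, -3). Value = -4
Step 5: sign = +, move right. Bounds: (-4, -3). Value = -7/2
Step 6: sign = +, move right. Bounds: (-7/2, -3). Value = -13/4
The surreal number with sign expansion ----++ is -13/4.

-13/4


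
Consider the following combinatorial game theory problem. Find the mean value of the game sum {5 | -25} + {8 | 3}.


G1 = {5 | -25}, G2 = {8 | 3}
Each is a switch {a | b} with numbers a > b; its mean value is (a + b)/2, and mean value is additive over game sums: m(G1 + G2) = m(G1) + m(G2).
Mean of G1 = (5 + (-25))/2 = -20/2 = -10
Mean of G2 = (8 + (3))/2 = 11/2 = 11/2
Mean of G1 + G2 = -10 + 11/2 = -9/2

-9/2


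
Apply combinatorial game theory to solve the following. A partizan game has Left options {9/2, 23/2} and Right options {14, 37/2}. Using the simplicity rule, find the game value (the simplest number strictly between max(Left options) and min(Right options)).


Left options: {9/2, 23/2}, max = 23/2
Right options: {14, 37/2}, min = 14
All options are numbers and max(Left) < min(Right), so by the simplicity theorem the value is the simplest (earliest-born) number strictly between 23/2 and 14.
Integers 12 through 13 all lie strictly between 23/2 and 14.
Among integers, the simplest (lowest birthday = smallest |n|; 0 is born on day 0, +-n on day n) is 12.
No non-integer in the interval can be simpler: if x is a non-integer in the interval, then floor(x) or ceil(x) also lies in the interval (the interval contains an integer), and both are proper prefixes of x's sign expansion, i.e. born earlier. So the game value is 12.
Game value = 12

12


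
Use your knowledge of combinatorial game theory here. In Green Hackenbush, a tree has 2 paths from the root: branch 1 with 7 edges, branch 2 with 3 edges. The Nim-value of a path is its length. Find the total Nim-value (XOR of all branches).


The tree has 2 branches from the ground vertex.
In Green Hackenbush, the Nim-value of a simple path of length k is k.
Branch 1: length 7, Nim-value = 7
Branch 2: length 3, Nim-value = 3
Total Nim-value = XOR of all branch values:
0 XOR 7 = 7
7 XOR 3 = 4
Nim-value of the tree = 4

4


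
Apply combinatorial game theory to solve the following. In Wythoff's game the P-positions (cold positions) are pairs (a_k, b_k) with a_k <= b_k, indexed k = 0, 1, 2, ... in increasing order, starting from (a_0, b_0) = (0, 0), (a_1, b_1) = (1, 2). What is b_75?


By Wythoff's theorem, a_k = floor(k * phi) and b_k = floor(k * phi^2) = a_k + k, where phi = (1 + sqrt(5))/2 is the golden ratio.
phi = (1 + sqrt(5))/2 = 1.618034
phi^2 = phi + 1 = 2.618034
k = 75
k * phi^2 = 75 * 2.618034 = 196.352549
b_75 = floor(k * phi^2) = 196 (check: a_75 + k = 121 + 75 = 196)

196


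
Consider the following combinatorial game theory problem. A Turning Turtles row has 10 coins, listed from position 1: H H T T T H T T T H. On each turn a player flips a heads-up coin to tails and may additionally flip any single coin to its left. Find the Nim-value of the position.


Coins: H H T T T H T T T H
Key fact: a single head at position k behaves exactly like a Nim heap of size k (turning it to T and optionally flipping a coin at j < k corresponds to moving the heap from k to j, or to 0), and heads combine as a disjunctive sum (two heads at the same place would cancel, matching j XOR j = 0). So the Nim-value is the XOR of the 1-indexed positions of the heads.
Face-up positions (1-indexed): [1, 2, 6, 10]
XOR 0 with 1: 0 XOR 1 = 1
XOR 1 with 2: 1 XOR 2 = 3
XOR 3 with 6: 3 XOR 6 = 5
XOR 5 with 10: 5 XOR 10 = 15
Nim-value = 15

15


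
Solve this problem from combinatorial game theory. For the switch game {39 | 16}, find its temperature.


The game is {39 | 16}, a switch {a | b} with numbers a > b.
Cooling {a | b} by t gives {a - t | b + t}, which stops being hot when a - t = b + t, i.e. at t = (a - b)/2. So the temperature of a switch is (a - b)/2.
Temperature = (Left option - Right option) / 2
= (39 - (16)) / 2
= 23 / 2
= 23/2

23/2


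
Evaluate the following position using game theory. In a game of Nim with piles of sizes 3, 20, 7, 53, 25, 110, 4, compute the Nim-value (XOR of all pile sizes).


We need the XOR (exclusive or) of all pile sizes.
After XOR-ing pile 1 (size 3): 0 XOR 3 = 3
After XOR-ing pile 2 (size 20): 3 XOR 20 = 23
After XOR-ing pile 3 (size 7): 23 XOR 7 = 16
After XOR-ing pile 4 (size 53): 16 XOR 53 = 37
After XOR-ing pile 5 (size 25): 37 XOR 25 = 60
After XOR-ing pile 6 (size 110): 60 XOR 110 = 82
After XOR-ing pile 7 (size 4): 82 XOR 4 = 86
The Nim-value of this position is 86.

86


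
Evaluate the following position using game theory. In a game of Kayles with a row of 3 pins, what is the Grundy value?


Kayles: a move removes 1 or 2 adjacent pins from a contiguous row.
Removing pins from a row of k leaves two independent rows (a, b) with a + b = k - 1 (one pin) or a + b = k - 2 (two pins); an end removal gives a = 0.
By Sprague-Grundy, G(k) = mex{ G(a) XOR G(b) } over all these splits. G(0) = 0.
G(1): splits (0,0):0^0=0 -> mex({0}) = 1
G(2): splits (0,1):0^1=1 (0,0):0^0=0 -> mex({0, 1}) = 2
G(3): splits (0,2):0^2=2 (1,1):1^1=0 (0,1):0^1=1 -> mex({0, 1, 2}) = 3
Therefore G(3) = 3.

3


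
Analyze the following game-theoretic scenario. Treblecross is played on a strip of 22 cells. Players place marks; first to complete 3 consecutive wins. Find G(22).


Treblecross: place X on empty cells; 3-in-a-row wins.
Playing within two cells of an existing X lets the opponent win at once, so sensible play treats the cells i-2..i+2 around each X as dead. The player left with no safe cell loses, so this is a normal-play take-away game on strips of safe cells.
Placing X at cell i (0-indexed) of a strip of k safe cells leaves independent strips of sizes max(0, i-2) and max(0, k-i-3). Hence G(k) = mex{ G(max(0,i-2)) XOR G(max(0,k-i-3)) : 0 <= i < k }, with G(0) = 0.
G(1): splits (0,0):0^0=0 -> mex({0}) = 1
G(2): splits (0,0):0^0=0 -> mex({0}) = 1
G(3): splits (0,0):0^0=0 -> mex({0}) = 1
G(4): splits (0,1):0^1=1 (0,0):0^0=0 -> mex({0, 1}) = 2
G(5): splits (0,2):0^1=1 (0,1):0^1=1 (0,0):0^0=0 -> mex({0, 1}) = 2
G(6) = mex({1}) = 0
G(7) = mex({0, 1, 2}) = 3
G(8) = mex({0, 1, 2}) = 3
G(9) = mex({0, 2}) = 1
G(10) = mex({0, 2, 3}) = 1
G(11) = mex({0, 3}) = 1
G(12) = mex({1, 3}) = 0
G(13) = mex({0, 1, 2, 3}) = 4
G(14) = mex({0, 1, 2}) = 3
G(15) = mex({0, 1, 2}) = 3
G(16) = mex({0, 1, 2, 4}) = 3
G(17) = mex({0, 1, 3, 4}) = 2
G(18) = mex({0, 1, 3, 4}) = 2
G(19) = mex({0, 1, 3, 5}) = 2
G(20) = mex({0, 1, 2, 3, 5}) = 4
G(21) = mex({0, 1, 2, 3, 5}) = 4
G(22) = mex({1, 2, 6}) = 0
Therefore G(22) = 0.

0


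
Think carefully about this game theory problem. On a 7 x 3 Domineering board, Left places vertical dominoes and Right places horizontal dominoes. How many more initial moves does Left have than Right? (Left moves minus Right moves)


Board is 7 x 3 (rows x cols).
Left (vertical) placements: (rows-1) * cols = 6 * 3 = 18
Right (horizontal) placements: rows * (cols-1) = 7 * 2 = 14
Advantage = Left - Right = 18 - 14 = 4

4


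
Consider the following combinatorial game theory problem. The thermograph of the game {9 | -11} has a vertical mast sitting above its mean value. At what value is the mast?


Game = {9 | -11}, a switch {a | b} with numbers a > b.
Its thermograph has left wall a - t and right wall b + t, which meet at t = (a - b)/2, where both equal (a + b)/2. So the mast (mean value) is at (a + b)/2.
Mean = (9 + (-11))/2 = -2/2 = -1

-1


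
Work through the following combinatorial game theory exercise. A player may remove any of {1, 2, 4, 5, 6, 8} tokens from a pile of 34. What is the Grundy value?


The subtraction set is S = {1, 2, 4, 5, 6, 8}.
G(k) = mex{ G(k - s) : s in S, s <= k }. We compute iteratively: G(0) = 0.
G(1) = mex({0}) = 1
G(2) = mex({0, 1}) = 2
G(3) = mex({1, 2}) = 0
G(4) = mex({0, 2}) = 1
G(5) = mex({0, 1}) = 2
G(6) = mex({0, 1, 2}) = 3
G(7) = mex({0, 1, 2, 3}) = 4
G(8) = mex({0, 1, 2, 3, 4}) = 5
G(9) = mex({0, 1, 2, 4, 5}) = 3
G(10) = mex({1, 2, 3, 5}) = 0
G(11) = mex({0, 2, 3, 4}) = 1
G(12) = mex({0, 1, 3, 4, 5}) = 2
G(13) = mex({1, 2, 3, 4, 5}) = 0
G(14) = mex({0, 2, 3, 5}) = 1
G(15) = mex({0, 1, 3, 4}) = 2
G(16) = mex({0, 1, 2, 5}) = 3
G(17) = mex({0, 1, 2, 3}) = 4
Observe that G(10)..G(17) = 0, 1, 2, 0, 1, 2, 3, 4 repeats G(0)..G(7) = 0, 1, 2, 0, 1, 2, 3, 4.
For k >= max(S) = 8, G(k) is determined by the previous 8 values G(k-8)..G(k-1); a window of 8 consecutive values has recurred shifted by 10, so by induction G(k + 10) = G(k) for all k >= 0: the sequence is periodic from the start with period 10.
One period: G(0..9) = 0, 1, 2, 0, 1, 2, 3, 4, 5, 3.
34 mod 10 = 4, so G(34) = G(4) = 1.

1


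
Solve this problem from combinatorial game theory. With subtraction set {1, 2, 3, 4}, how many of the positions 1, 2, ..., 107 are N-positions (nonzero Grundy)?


Subtraction set S = {1, 2, 3, 4}, so G(n) = n mod 5.
G(n) = 0 when n is a multiple of 5.
Multiples of 5 in [1, 107]: 21
N-positions (nonzero Grundy) = 107 - 21 = 86

86


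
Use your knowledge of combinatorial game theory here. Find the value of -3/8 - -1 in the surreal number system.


x = -3/8, y = -1
Converting to common denominator: 8
x = -3/8, y = -8/8
x - y = -3/8 - -1 = 5/8

5/8


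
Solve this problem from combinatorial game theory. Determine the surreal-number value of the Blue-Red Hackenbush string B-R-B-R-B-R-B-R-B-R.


Edges (from ground): B-R-B-R-B-R-B-R-B-R
By Berlekamp's sign-expansion rule, a Blue-Red Hackenbush stalk has the value of the surreal number whose sign sequence is the edge sequence with B -> + and R -> -.
Sign sequence: +-+-+-+-+-
Trace the sign expansion in the surreal number tree, starting from 0:
Edge 1: B (sign +) -> bounds (0, +inf), value = 1
Edge 2: R (sign -) -> bounds (0, 1), value = 1/2
Edge 3: B (sign +) -> bounds (1/2, 1), value = 3/4
Edge 4: R (sign -) -> bounds (1/2, 3/4), value = 5/8
Edge 5: B (sign +) -> bounds (5/8, 3/4), value = 11/16
Edge 6: R (sign -) -> bounds (5/8, 11/16), value = 21/32
Edge 7: B (sign +) -> bounds (21/32, 11/16), value = 43/64
Edge 8: R (sign -) -> bounds (21/32, 43/64), value = 85/128
Edge 9: B (sign +) -> bounds (85/128, 43/64), value = 171/256
Edge 10: R (sign -) -> bounds (85/128, 171/256), value = 341/512
Game value = 341/512

341/512


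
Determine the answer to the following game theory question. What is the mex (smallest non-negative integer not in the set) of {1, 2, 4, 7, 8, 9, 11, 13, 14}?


Set = {1, 2, 4, 7, 8, 9, 11, 13, 14}
0 is NOT in the set. This is the mex.
mex = 0

0


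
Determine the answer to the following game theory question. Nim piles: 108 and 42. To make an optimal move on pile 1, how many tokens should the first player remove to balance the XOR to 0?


Piles: 108 and 42
Current XOR: 108 XOR 42 = 70 (non-zero, so this is an N-position).
To make the XOR zero, we need to find a move that balances the piles.
For pile 1 (size 108): target = 108 XOR 70 = 42
We reduce pile 1 from 108 to 42.
Tokens removed: 108 - 42 = 66
Verification: 42 XOR 42 = 0

66


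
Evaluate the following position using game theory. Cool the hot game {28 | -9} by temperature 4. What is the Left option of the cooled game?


Original game: {28 | -9} (a switch {a | b} with a > b).
Cooling by t (for t below the temperature (a - b)/2 = 37/2) taxes each move by t: {a | b} cooled by t is {a - t | b + t}.
Cooling amount: t = 4
Cooled Left option: 28 - 4 = 24
Cooled Right option: -9 + 4 = -5
Cooled game: {24 | -5}
Left option = 24

24


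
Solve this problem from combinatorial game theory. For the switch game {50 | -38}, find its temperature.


The game is {50 | -38}, a switch {a | b} with numbers a > b.
Cooling {a | b} by t gives {a - t | b + t}, which stops being hot when a - t = b + t, i.e. at t = (a - b)/2. So the temperature of a switch is (a - b)/2.
Temperature = (Left option - Right option) / 2
= (50 - (-38)) / 2
= 88 / 2
= 44

44


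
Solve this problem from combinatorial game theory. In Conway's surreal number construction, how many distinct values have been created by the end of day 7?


Day 0: {|} = 0 is born. Count = 1.
Day n: the number of surreal numbers born by day n is 2^(n+1) - 1.
By day 0: 2^1 - 1 = 1
By day 1: 2^2 - 1 = 3
By day 2: 2^3 - 1 = 7
By day 3: 2^4 - 1 = 15
By day 4: 2^5 - 1 = 31
By day 5: 2^6 - 1 = 63
By day 6: 2^7 - 1 = 127
By day 7: 2^8 - 1 = 255
By day 7: 255 surreal numbers.

255


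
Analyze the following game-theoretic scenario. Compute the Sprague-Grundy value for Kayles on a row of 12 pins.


Kayles: a move removes 1 or 2 adjacent pins from a contiguous row.
Removing pins from a row of k leaves two independent rows (a, b) with a + b = k - 1 (one pin) or a + b = k - 2 (two pins); an end removal gives a = 0.
By Sprague-Grundy, G(k) = mex{ G(a) XOR G(b) } over all these splits. G(0) = 0.
G(1): splits (0,0):0^0=0 -> mex({0}) = 1
G(2): splits (0,1):0^1=1 (0,0):0^0=0 -> mex({0, 1}) = 2
G(3): splits (0,2):0^2=2 (1,1):1^1=0 (0,1):0^1=1 -> mex({0, 1, 2}) = 3
G(4): splits (0,3):0^3=3 (1,2):1^2=3 (0,2):0^2=2 (1,1):1^1=0 -> mex({0, 2, 3}) = 1
G(5): splits (0,4):0^1=1 (1,3):1^3=2 (2,2):2^2=0 (0,3):0^3=3 (1,2):1^2=3 -> mex({0, 1, 2, 3}) = 4
G(6) = mex({0, 1, 2, 4}) = 3
G(7) = mex({0, 1, 3, 4, 5}) = 2
G(8) = mex({0, 2, 3, 5, 6}) = 1
G(9) = mex({0, 1, 2, 3, 6, 7}) = 4
G(10) = mex({0, 1, 3, 4, 5, 7}) = 2
G(11) = mex({0, 1, 2, 3, 4, 5}) = 6
G(12) = mex({0, 1, 2, 3, 5, 6, 7}) = 4
Therefore G(12) = 4.

4


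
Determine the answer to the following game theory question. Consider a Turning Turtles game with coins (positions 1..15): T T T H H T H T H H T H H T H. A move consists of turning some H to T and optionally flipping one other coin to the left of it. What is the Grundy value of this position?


Coins: T T T H H T H T H H T H H T H
Key fact: a single head at position k behaves exactly like a Nim heap of size k (turning it to T and optionally flipping a coin at j < k corresponds to moving the heap from k to j, or to 0), and heads combine as a disjunctive sum (two heads at the same place would cancel, matching j XOR j = 0). So the Nim-value is the XOR of the 1-indexed positions of the heads.
Face-up positions (1-indexed): [4, 5, 7, 9, 10, 12, 13, 15]
XOR 0 with 4: 0 XOR 4 = 4
XOR 4 with 5: 4 XOR 5 = 1
XOR 1 with 7: 1 XOR 7 = 6
XOR 6 with 9: 6 XOR 9 = 15
XOR 15 with 10: 15 XOR 10 = 5
XOR 5 with 12: 5 XOR 12 = 9
XOR 9 with 13: 9 XOR 13 = 4
XOR 4 with 15: 4 XOR 15 = 11
Nim-value = 11

11


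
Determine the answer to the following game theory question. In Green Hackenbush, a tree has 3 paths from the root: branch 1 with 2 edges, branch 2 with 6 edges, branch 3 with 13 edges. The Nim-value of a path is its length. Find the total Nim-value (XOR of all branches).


The tree has 3 branches from the ground vertex.
In Green Hackenbush, the Nim-value of a simple path of length k is k.
Branch 1: length 2, Nim-value = 2
Branch 2: length 6, Nim-value = 6
Branch 3: length 13, Nim-value = 13
Total Nim-value = XOR of all branch values:
0 XOR 2 = 2
2 XOR 6 = 4
4 XOR 13 = 9
Nim-value of the tree = 9

9


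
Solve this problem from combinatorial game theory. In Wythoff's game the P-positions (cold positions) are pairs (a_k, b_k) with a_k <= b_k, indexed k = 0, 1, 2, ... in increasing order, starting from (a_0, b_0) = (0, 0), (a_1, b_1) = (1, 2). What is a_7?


By Wythoff's theorem, a_k = floor(k * phi) and b_k = floor(k * phi^2) = a_k + k, where phi = (1 + sqrt(5))/2 is the golden ratio.
phi = (1 + sqrt(5))/2 = 1.618034
k = 7
k * phi = 7 * 1.618034 = 11.326238
a_7 = floor(k * phi) = 11

11


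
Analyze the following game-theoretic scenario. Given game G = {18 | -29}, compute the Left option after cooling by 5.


Original game: {18 | -29} (a switch {a | b} with a > b).
Cooling by t (for t below the temperature (a - b)/2 = 47/2) taxes each move by t: {a | b} cooled by t is {a - t | b + t}.
Cooling amount: t = 5
Cooled Left option: 18 - 5 = 13
Cooled Right option: -29 + 5 = -24
Cooled game: {13 | -24}
Left option = 13

13


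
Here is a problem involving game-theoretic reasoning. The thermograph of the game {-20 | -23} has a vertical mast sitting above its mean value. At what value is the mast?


Game = {-20 | -23}, a switch {a | b} with numbers a > b.
Its thermograph has left wall a - t and right wall b + t, which meet at t = (a - b)/2, where both equal (a + b)/2. So the mast (mean value) is at (a + b)/2.
Mean = (-20 + (-23))/2 = -43/2 = -43/2

-43/2


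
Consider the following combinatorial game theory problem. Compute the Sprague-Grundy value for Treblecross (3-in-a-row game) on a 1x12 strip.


Treblecross: place X on empty cells; 3-in-a-row wins.
Playing within two cells of an existing X lets the opponent win at once, so sensible play treats the cells i-2..i+2 around each X as dead. The player left with no safe cell loses, so this is a normal-play take-away game on strips of safe cells.
Placing X at cell i (0-indexed) of a strip of k safe cells leaves independent strips of sizes max(0, i-2) and max(0, k-i-3). Hence G(k) = mex{ G(max(0,i-2)) XOR G(max(0,k-i-3)) : 0 <= i < k }, with G(0) = 0.
G(1): splits (0,0):0^0=0 -> mex({0}) = 1
G(2): splits (0,0):0^0=0 -> mex({0}) = 1
G(3): splits (0,0):0^0=0 -> mex({0}) = 1
G(4): splits (0,1):0^1=1 (0,0):0^0=0 -> mex({0, 1}) = 2
G(5): splits (0,2):0^1=1 (0,1):0^1=1 (0,0):0^0=0 -> mex({0, 1}) = 2
G(6) = mex({1}) = 0
G(7) = mex({0, 1, 2}) = 3
G(8) = mex({0, 1, 2}) = 3
G(9) = mex({0, 2}) = 1
G(10) = mex({0, 2, 3}) = 1
G(11) = mex({0, 3}) = 1
G(12) = mex({1, 3}) = 0
Therefore G(12) = 0.

0


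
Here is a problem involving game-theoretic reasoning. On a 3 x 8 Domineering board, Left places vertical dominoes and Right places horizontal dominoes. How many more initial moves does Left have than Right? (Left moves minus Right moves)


Board is 3 x 8 (rows x cols).
Left (vertical) placements: (rows-1) * cols = 2 * 8 = 16
Right (horizontal) placements: rows * (cols-1) = 3 * 7 = 21
Advantage = Left - Right = 16 - 21 = -5

-5


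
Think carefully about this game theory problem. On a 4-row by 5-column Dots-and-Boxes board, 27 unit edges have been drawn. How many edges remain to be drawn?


Grid: 4 x 5 boxes, i.e. 5 rows and 6 columns of dots.
Horizontal edges: (rows + 1) * cols = 5 * 5 = 25
Vertical edges: rows * (cols + 1) = 4 * 6 = 24
Total edges: 25 + 24 = 49
Edges drawn: 27
Remaining: 49 - 27 = 22

22


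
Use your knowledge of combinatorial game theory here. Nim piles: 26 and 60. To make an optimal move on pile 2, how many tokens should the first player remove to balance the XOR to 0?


Piles: 26 and 60
Current XOR: 26 XOR 60 = 38 (non-zero, so this is an N-position).
To make the XOR zero, we need to find a move that balances the piles.
For pile 2 (size 60): target = 60 XOR 38 = 26
We reduce pile 2 from 60 to 26.
Tokens removed: 60 - 26 = 34
Verification: 26 XOR 26 = 0

34


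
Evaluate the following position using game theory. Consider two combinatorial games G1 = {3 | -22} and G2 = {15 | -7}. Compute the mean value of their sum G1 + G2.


G1 = {3 | -22}, G2 = {15 | -7}
Each is a switch {a | b} with numbers a > b; its mean value is (a + b)/2, and mean value is additive over game sums: m(G1 + G2) = m(G1) + m(G2).
Mean of G1 = (3 + (-22))/2 = -19/2 = -19/2
Mean of G2 = (15 + (-7))/2 = 8/2 = 4
Mean of G1 + G2 = -19/2 + 4 = -11/2

-11/2


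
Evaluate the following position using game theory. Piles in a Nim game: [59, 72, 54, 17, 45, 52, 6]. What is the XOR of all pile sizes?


We need the XOR (exclusive or) of all pile sizes.
After XOR-ing pile 1 (size 59): 0 XOR 59 = 59
After XOR-ing pile 2 (size 72): 59 XOR 72 = 115
After XOR-ing pile 3 (size 54): 115 XOR 54 = 69
After XOR-ing pile 4 (size 17): 69 XOR 17 = 84
After XOR-ing pile 5 (size 45): 84 XOR 45 = 121
After XOR-ing pile 6 (size 52): 121 XOR 52 = 77
After XOR-ing pile 7 (size 6): 77 XOR 6 = 75
The Nim-value of this position is 75.

75


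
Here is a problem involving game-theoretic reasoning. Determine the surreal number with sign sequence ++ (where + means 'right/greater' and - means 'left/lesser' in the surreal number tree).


Sign expansion: ++
Rule: track bounds (lo, hi), initially (-inf, +inf). On '+', the current value becomes lo and we move to the simplest number in (value, hi): value + 1 if hi = +inf, otherwise the midpoint (value + hi)/2. On '-', the current value becomes hi and we move to value - 1 if lo = -inf, otherwise the midpoint (lo + value)/2.
Start at 0.
Step 1: sign = +, move right. Bounds: (0, +inf). Value = 1
Step 2: sign = +, move right. Bounds: (1, +inf). Value = 2
The surreal number with sign expansion ++ is 2.

2


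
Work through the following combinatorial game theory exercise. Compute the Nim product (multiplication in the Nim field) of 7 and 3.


Nim multiplication is bilinear over XOR: (u XOR v) * w = (u*w) XOR (v*w).
So we split each operand into its bit components and XOR the pairwise Nim products.
7 = 1 + 2 + 4 (as XOR of powers of 2).
3 = 1 + 2 (as XOR of powers of 2).
Using the standard Nim-product table on single bits:
  2*2 = 3,   2*4 = 8,   2*8 = 12,
  4*4 = 6,   4*8 = 11,  8*8 = 13,
and  1*x = x (identity), k*l = l*k (commutative).
Pairwise Nim products:
  1 * 1 = 1
  1 * 2 = 2
  2 * 1 = 2
  2 * 2 = 3
  4 * 1 = 4
  4 * 2 = 8
XOR them: 1 XOR 2 XOR 2 XOR 3 XOR 4 XOR 8 = 14.
Result: 7 * 3 = 14 (in Nim).

14


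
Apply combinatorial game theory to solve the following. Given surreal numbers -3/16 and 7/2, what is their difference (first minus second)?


x = -3/16, y = 7/2
Converting to common denominator: 16
x = -3/16, y = 56/16
x - y = -3/16 - 7/2 = -59/16

-59/16


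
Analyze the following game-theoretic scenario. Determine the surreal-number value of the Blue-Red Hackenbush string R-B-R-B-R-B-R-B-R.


Edges (from ground): R-B-R-B-R-B-R-B-R
By Berlekamp's sign-expansion rule, a Blue-Red Hackenbush stalk has the value of the surreal number whose sign sequence is the edge sequence with B -> + and R -> -.
Sign sequence: -+-+-+-+-
Trace the sign expansion in the surreal number tree, starting from 0:
Edge 1: R (sign -) -> bounds (-inf, 0), value = -1
Edge 2: B (sign +) -> bounds (-1, 0), value = -1/2
Edge 3: R (sign -) -> bounds (-1, -1/2), value = -3/4
Edge 4: B (sign +) -> bounds (-3/4, -1/2), value = -5/8
Edge 5: R (sign -) -> bounds (-3/4, -5/8), value = -11/16
Edge 6: B (sign +) -> bounds (-11/16, -5/8), value = -21/32
Edge 7: R (sign -) -> bounds (-11/16, -21/32), value = -43/64
Edge 8: B (sign +) -> bounds (-43/64, -21/32), value = -85/128
Edge 9: R (sign -) -> bounds (-43/64, -85/128), value = -171/256
Game value = -171/256

-171/256


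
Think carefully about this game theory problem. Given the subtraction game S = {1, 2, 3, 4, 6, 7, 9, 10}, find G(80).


The subtraction set is S = {1, 2, 3, 4, 6, 7, 9, 10}.
G(k) = mex{ G(k - s) : s in S, s <= k }. We compute iteratively: G(0) = 0.
G(1) = mex({0}) = 1
G(2) = mex({0, 1}) = 2
G(3) = mex({0, 1, 2}) = 3
G(4) = mex({0, 1, 2, 3}) = 4
G(5) = mex({1, 2, 3, 4}) = 0
G(6) = mex({0, 2, 3, 4}) = 1
G(7) = mex({0, 1, 3, 4}) = 2
G(8) = mex({0, 1, 2, 4}) = 3
G(9) = mex({0, 1, 2, 3}) = 4
G(10) = mex({0, 1, 2, 3, 4}) = 5
G(11) = mex({0, 1, 2, 3, 4, 5}) = 6
G(12) = mex({0, 1, 2, 3, 4, 5, 6}) = 7
G(13) = mex({1, 2, 3, 4, 5, 6, 7}) = 0
G(14) = mex({0, 2, 3, 4, 5, 6, 7}) = 1
G(15) = mex({0, 1, 3, 4, 6, 7}) = 2
G(16) = mex({0, 1, 2, 4, 5, 7}) = 3
G(17) = mex({0, 1, 2, 3, 5, 6}) = 4
G(18) = mex({1, 2, 3, 4, 6, 7}) = 0
G(19) = mex({0, 2, 3, 4, 5, 7}) = 1
G(20) = mex({0, 1, 3, 4, 5, 6}) = 2
G(21) = mex({0, 1, 2, 4, 6, 7}) = 3
G(22) = mex({0, 1, 2, 3, 7}) = 4
Observe that G(13)..G(22) = 0, 1, 2, 3, 4, 0, 1, 2, 3, 4 repeats G(0)..G(9) = 0, 1, 2, 3, 4, 0, 1, 2, 3, 4.
For k >= max(S) = 10, G(k) is determined by the previous 10 values G(k-10)..G(k-1); a window of 10 consecutive values has recurred shifted by 13, so by induction G(k + 13) = G(k) for all k >= 0: the sequence is periodic from the start with period 13.
One period: G(0..12) = 0, 1, 2, 3, 4, 0, 1, 2, 3, 4, 5, 6, 7.
80 mod 13 = 2, so G(80) = G(2) = 2.

2


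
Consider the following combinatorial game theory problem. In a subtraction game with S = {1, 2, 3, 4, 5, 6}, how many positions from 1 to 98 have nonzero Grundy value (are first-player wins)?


Subtraction set S = {1, 2, 3, 4, 5, 6}, so G(n) = n mod 7.
G(n) = 0 when n is a multiple of 7.
Multiples of 7 in [1, 98]: 14
N-positions (nonzero Grundy) = 98 - 14 = 84

84


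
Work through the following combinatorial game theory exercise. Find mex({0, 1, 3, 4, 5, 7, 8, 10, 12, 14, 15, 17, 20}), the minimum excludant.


Set = {0, 1, 3, 4, 5, 7, 8, 10, 12, 14, 15, 17, 20}
0 is in the set.
1 is in the set.
2 is NOT in the set. This is the mex.
mex = 2

2


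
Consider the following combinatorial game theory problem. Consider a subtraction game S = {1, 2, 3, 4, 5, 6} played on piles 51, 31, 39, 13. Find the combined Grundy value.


Subtraction set: {1, 2, 3, 4, 5, 6}
For this subtraction set, G(n) = n mod 7 (period = max + 1 = 7).
Pile 1 (size 51): G(51) = 51 mod 7 = 2
Pile 2 (size 31): G(31) = 31 mod 7 = 3
Pile 3 (size 39): G(39) = 39 mod 7 = 4
Pile 4 (size 13): G(13) = 13 mod 7 = 6
Total Grundy value = XOR of all: 2 XOR 3 XOR 4 XOR 6 = 3

3


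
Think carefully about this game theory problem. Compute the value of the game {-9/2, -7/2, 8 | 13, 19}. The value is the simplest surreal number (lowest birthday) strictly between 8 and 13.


Left options: {-9/2, -7/2, 8}, max = 8
Right options: {13, 19}, min = 13
All options are numbers and max(Left) < min(Right), so by the simplicity theorem the value is the simplest (earliest-born) number strictly between 8 and 13.
Integers 9 through 12 all lie strictly between 8 and 13.
Among integers, the simplest (lowest birthday = smallest |n|; 0 is born on day 0, +-n on day n) is 9.
No non-integer in the interval can be simpler: if x is a non-integer in the interval, then floor(x) or ceil(x) also lies in the interval (the interval contains an integer), and both are proper prefixes of x's sign expansion, i.e. born earlier. So the game value is 9.
Game value = 9

9


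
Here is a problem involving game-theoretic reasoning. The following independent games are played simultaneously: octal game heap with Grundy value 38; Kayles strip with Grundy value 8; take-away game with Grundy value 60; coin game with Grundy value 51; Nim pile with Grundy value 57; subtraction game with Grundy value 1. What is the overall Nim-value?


By the Sprague-Grundy theorem, the Grundy value of a sum of games is the XOR of individual Grundy values.
octal game heap: Grundy value = 38. Running XOR: 0 XOR 38 = 38
Kayles strip: Grundy value = 8. Running XOR: 38 XOR 8 = 46
take-away game: Grundy value = 60. Running XOR: 46 XOR 60 = 18
coin game: Grundy value = 51. Running XOR: 18 XOR 51 = 33
Nim pile: Grundy value = 57. Running XOR: 33 XOR 57 = 24
subtraction game: Grundy value = 1. Running XOR: 24 XOR 1 = 25
The combined Grundy value is 25.

25


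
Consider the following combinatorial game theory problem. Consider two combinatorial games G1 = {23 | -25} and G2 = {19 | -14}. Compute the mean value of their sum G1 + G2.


G1 = {23 | -25}, G2 = {19 | -14}
Each is a switch {a | b} with numbers a > b; its mean value is (a + b)/2, and mean value is additive over game sums: m(G1 + G2) = m(G1) + m(G2).
Mean of G1 = (23 + (-25))/2 = -2/2 = -1
Mean of G2 = (19 + (-14))/2 = 5/2 = 5/2
Mean of G1 + G2 = -1 + 5/2 = 3/2

3/2


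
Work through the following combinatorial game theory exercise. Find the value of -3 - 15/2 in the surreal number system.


x = -3, y = 15/2
Converting to common denominator: 2
x = -6/2, y = 15/2
x - y = -3 - 15/2 = -21/2

-21/2


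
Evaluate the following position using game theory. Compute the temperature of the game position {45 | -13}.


The game is {45 | -13}, a switch {a | b} with numbers a > b.
Cooling {a | b} by t gives {a - t | b + t}, which stops being hot when a - t = b + t, i.e. at t = (a - b)/2. So the temperature of a switch is (a - b)/2.
Temperature = (Left option - Right option) / 2
= (45 - (-13)) / 2
= 58 / 2
= 29

29


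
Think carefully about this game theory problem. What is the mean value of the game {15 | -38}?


Game = {15 | -38}, a switch {a | b} with numbers a > b.
Its thermograph has left wall a - t and right wall b + t, which meet at t = (a - b)/2, where both equal (a + b)/2. So the mast (mean value) is at (a + b)/2.
Mean = (15 + (-38))/2 = -23/2 = -23/2

-23/2


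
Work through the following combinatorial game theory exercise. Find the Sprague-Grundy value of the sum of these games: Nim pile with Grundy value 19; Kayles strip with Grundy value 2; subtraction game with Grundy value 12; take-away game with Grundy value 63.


By the Sprague-Grundy theorem, the Grundy value of a sum of games is the XOR of individual Grundy values.
Nim pile: Grundy value = 19. Running XOR: 0 XOR 19 = 19
Kayles strip: Grundy value = 2. Running XOR: 19 XOR 2 = 17
subtraction game: Grundy value = 12. Running XOR: 17 XOR 12 = 29
take-away game: Grundy value = 63. Running XOR: 29 XOR 63 = 34
The combined Grundy value is 34.

34


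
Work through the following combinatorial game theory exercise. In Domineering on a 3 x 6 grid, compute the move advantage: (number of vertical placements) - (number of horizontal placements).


Board is 3 x 6 (rows x cols).
Left (vertical) placements: (rows-1) * cols = 2 * 6 = 12
Right (horizontal) placements: rows * (cols-1) = 3 * 5 = 15
Advantage = Left - Right = 12 - 15 = -3

-3


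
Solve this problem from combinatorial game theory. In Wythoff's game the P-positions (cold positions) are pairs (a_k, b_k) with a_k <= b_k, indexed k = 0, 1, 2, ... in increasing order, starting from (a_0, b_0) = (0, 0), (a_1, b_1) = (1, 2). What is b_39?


By Wythoff's theorem, a_k = floor(k * phi) and b_k = floor(k * phi^2) = a_k + k, where phi = (1 + sqrt(5))/2 is the golden ratio.
phi = (1 + sqrt(5))/2 = 1.618034
phi^2 = phi + 1 = 2.618034
k = 39
k * phi^2 = 39 * 2.618034 = 102.103326
b_39 = floor(k * phi^2) = 102 (check: a_39 + k = 63 + 39 = 102)

102


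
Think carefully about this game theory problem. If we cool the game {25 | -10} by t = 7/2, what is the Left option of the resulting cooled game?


Original game: {25 | -10} (a switch {a | b} with a > b).
Cooling by t (for t below the temperature (a - b)/2 = 35/2) taxes each move by t: {a | b} cooled by t is {a - t | b + t}.
Cooling amount: t = 7/2
Cooled Left option: 25 - 7/2 = 43/2
Cooled Right option: -10 + 7/2 = -13/2
Cooled game: {43/2 | -13/2}
Left option = 43/2

43/2


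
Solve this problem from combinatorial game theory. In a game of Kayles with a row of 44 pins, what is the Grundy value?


Kayles: a move removes 1 or 2 adjacent pins from a contiguous row.
Removing pins from a row of k leaves two independent rows (a, b) with a + b = k - 1 (one pin) or a + b = k - 2 (two pins); an end removal gives a = 0.
By Sprague-Grundy, G(k) = mex{ G(a) XOR G(b) } over all these splits. G(0) = 0.
G(1): splits (0,0):0^0=0 -> mex({0}) = 1
G(2): splits (0,1):0^1=1 (0,0):0^0=0 -> mex({0, 1}) = 2
G(3): splits (0,2):0^2=2 (1,1):1^1=0 (0,1):0^1=1 -> mex({0, 1, 2}) = 3
G(4): splits (0,3):0^3=3 (1,2):1^2=3 (0,2):0^2=2 (1,1):1^1=0 -> mex({0, 2, 3}) = 1
G(5): splits (0,4):0^1=1 (1,3):1^3=2 (2,2):2^2=0 (0,3):0^3=3 (1,2):1^2=3 -> mex({0, 1, 2, 3}) = 4
G(6) = mex({0, 1, 2, 4}) = 3
G(7) = mex({0, 1, 3, 4, 5}) = 2
G(8) = mex({0, 2, 3, 5, 6}) = 1
G(9) = mex({0, 1, 2, 3, 6, 7}) = 4
G(10) = mex({0, 1, 3, 4, 5, 7}) = 2
G(11) = mex({0, 1, 2, 3, 4, 5}) = 6
G(12) = mex({0, 1, 2, 3, 5, 6, 7}) = 4
G(13) = mex({0, 2, 3, 4, 6, 7}) = 1
G(14) = mex({0, 1, 4, 5, 6, 7}) = 2
G(15) = mex({0, 1, 2, 3, 4, 5, 6}) = 7
G(16) = mex({0, 2, 3, 5, 6, 7}) = 1
G(17) = mex({0, 1, 2, 3, 5, 6, 7}) = 4
G(18) = mex({0, 1, 2, 4, 5, 6}) = 3
G(19) = mex({0, 1, 3, 4, 5, 7}) = 2
G(20) = mex({0, 2, 3, 4, 5, 6, 7}) = 1
G(21) = mex({0, 1, 2, 3, 5, 6, 7}) = 4
G(22) = mex({0, 1, 2, 3, 4, 5, 7}) = 6
G(23) = mex({0, 1, 2, 3, 4, 5, 6}) = 7
G(24) = mex({0, 1, 2, 3, 5, 6, 7}) = 4
G(25) = mex({0, 2, 3, 4, 6, 7}) = 1
G(26) = mex({0, 1, 3, 4, 5, 6, 7}) = 2
G(27) = mex({0, 1, 2, 3, 4, 5, 6, 7}) = 8
G(28) = mex({0, 1, 2, 3, 4, 6, 7, 8}) = 5
G(29) = mex({0, 1, 2, 3, 5, 6, 7, 8, 9}) = 4
G(30) = mex({0, 1, 2, 3, 4, 5, 6, 9, 10}) = 7
G(31) = mex({0, 1, 3, 4, 5, 7, 10, 11}) = 2
G(32) = mex({0, 2, 3, 4, 5, 6, 7, 9, 11}) = 1
G(33) = mex({0, 1, 2, 3, 4, 5, 6, 7, 9, 12}) = 8
G(34) = mex({0, 1, 2, 3, 4, 5, 7, 8, 11, 12}) = 6
G(35) = mex({0, 1, 2, 3, 4, 5, 6, 8, 9, 10, 11}) = 7
G(36) = mex({0, 1, 2, 3, 5, 6, 7, 9, 10}) = 4
G(37) = mex({0, 2, 3, 4, 6, 7, 9, 10, 11, 12}) = 1
G(38) = mex({0, 1, 3, 4, 5, 6, 7, 9, 10, 11, 12}) = 2
G(39) = mex({0, 1, 2, 4, 5, 6, 7, 9, 10, 12, 14}) = 3
G(40) = mex({0, 2, 3, 4, 6, 7, 11, 12, 14}) = 1
G(41) = mex({0, 1, 2, 3, 5, 6, 7, 9, 10, 11, 12}) = 4
G(42) = mex({0, 1, 2, 3, 4, 5, 6, 9, 10}) = 7
G(43) = mex({0, 1, 3, 4, 5, 7, 9, 10, 12, 15}) = 2
G(44) = mex({0, 2, 3, 4, 5, 6, 7, 9, 10, 12, 15}) = 1
Therefore G(44) = 1.

1


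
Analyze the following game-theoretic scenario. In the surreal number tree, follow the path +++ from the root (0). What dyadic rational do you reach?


Sign expansion: +++
Rule: track bounds (lo, hi), initially (-inf, +inf). On '+', the current value becomes lo and we move to the simplest number in (value, hi): value + 1 if hi = +inf, otherwise the midpoint (value + hi)/2. On '-', the current value becomes hi and we move to value - 1 if lo = -inf, otherwise the midpoint (lo + value)/2.
Start at 0.
Step 1: sign = +, move right. Bounds: (0, +inf). Value = 1
Step 2: sign = +, move right. Bounds: (1, +inf). Value = 2
Step 3: sign = +, move right. Bounds: (2, +inf). Value = 3
The surreal number with sign expansion +++ is 3.

3


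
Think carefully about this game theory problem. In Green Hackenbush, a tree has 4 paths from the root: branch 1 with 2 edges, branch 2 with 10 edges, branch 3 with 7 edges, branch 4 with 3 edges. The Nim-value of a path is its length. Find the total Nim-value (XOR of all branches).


The tree has 4 branches from the ground vertex.
In Green Hackenbush, the Nim-value of a simple path of length k is k.
Branch 1: length 2, Nim-value = 2
Branch 2: length 10, Nim-value = 10
Branch 3: length 7, Nim-value = 7
Branch 4: length 3, Nim-value = 3
Total Nim-value = XOR of all branch values:
0 XOR 2 = 2
2 XOR 10 = 8
8 XOR 7 = 15
15 XOR 3 = 12
Nim-value of the tree = 12

12


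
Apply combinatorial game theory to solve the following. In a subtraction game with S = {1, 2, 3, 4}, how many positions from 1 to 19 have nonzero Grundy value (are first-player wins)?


Subtraction set S = {1, 2, 3, 4}, so G(n) = n mod 5.
G(n) = 0 when n is a multiple of 5.
Multiples of 5 in [1, 19]: 3
N-positions (nonzero Grundy) = 19 - 3 = 16

16


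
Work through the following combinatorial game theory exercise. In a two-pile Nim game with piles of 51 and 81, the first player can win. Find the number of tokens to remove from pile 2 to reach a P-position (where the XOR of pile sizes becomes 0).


Piles: 51 and 81
Current XOR: 51 XOR 81 = 98 (non-zero, so this is an N-position).
To make the XOR zero, we need to find a move that balances the piles.
For pile 2 (size 81): target = 81 XOR 98 = 51
We reduce pile 2 from 81 to 51.
Tokens removed: 81 - 51 = 30
Verification: 51 XOR 51 = 0

30


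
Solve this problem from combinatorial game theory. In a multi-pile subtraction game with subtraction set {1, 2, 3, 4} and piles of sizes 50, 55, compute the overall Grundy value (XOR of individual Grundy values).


Subtraction set: {1, 2, 3, 4}
For this subtraction set, G(n) = n mod 5 (period = max + 1 = 5).
Pile 1 (size 50): G(50) = 50 mod 5 = 0
Pile 2 (size 55): G(55) = 55 mod 5 = 0
Total Grundy value = XOR of all: 0 XOR 0 = 0

0


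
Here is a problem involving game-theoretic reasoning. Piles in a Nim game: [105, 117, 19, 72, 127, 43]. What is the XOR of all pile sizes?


We need the XOR (exclusive or) of all pile sizes.
After XOR-ing pile 1 (size 105): 0 XOR 105 = 105
After XOR-ing pile 2 (size 117): 105 XOR 117 = 28
After XOR-ing pile 3 (size 19): 28 XOR 19 = 15
After XOR-ing pile 4 (size 72): 15 XOR 72 = 71
After XOR-ing pile 5 (size 127): 71 XOR 127 = 56
After XOR-ing pile 6 (size 43): 56 XOR 43 = 19
The Nim-value of this position is 19.

19


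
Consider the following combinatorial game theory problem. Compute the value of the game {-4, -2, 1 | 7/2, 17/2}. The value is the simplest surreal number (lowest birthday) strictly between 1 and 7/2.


Left options: {-4, -2, 1}, max = 1
Right options: {7/2, 17/2}, min = 7/2
All options are numbers and max(Left) < min(Right), so by the simplicity theorem the value is the simplest (earliest-born) number strictly between 1 and 7/2.
Integers 2 through 3 all lie strictly between 1 and 7/2.
Among integers, the simplest (lowest birthday = smallest |n|; 0 is born on day 0, +-n on day n) is 2.
No non-integer in the interval can be simpler: if x is a non-integer in the interval, then floor(x) or ceil(x) also lies in the interval (the interval contains an integer), and both are proper prefixes of x's sign expansion, i.e. born earlier. So the game value is 2.
Game value = 2

2


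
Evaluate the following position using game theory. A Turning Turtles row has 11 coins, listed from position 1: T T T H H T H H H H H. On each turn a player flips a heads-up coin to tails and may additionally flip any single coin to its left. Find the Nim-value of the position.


Coins: T T T H H T H H H H H
Key fact: a single head at position k behaves exactly like a Nim heap of size k (turning it to T and optionally flipping a coin at j < k corresponds to moving the heap from k to j, or to 0), and heads combine as a disjunctive sum (two heads at the same place would cancel, matching j XOR j = 0). So the Nim-value is the XOR of the 1-indexed positions of the heads.
Face-up positions (1-indexed): [4, 5, 7, 8, 9, 10, 11]
XOR 0 with 4: 0 XOR 4 = 4
XOR 4 with 5: 4 XOR 5 = 1
XOR 1 with 7: 1 XOR 7 = 6
XOR 6 with 8: 6 XOR 8 = 14
XOR 14 with 9: 14 XOR 9 = 7
XOR 7 with 10: 7 XOR 10 = 13
XOR 13 with 11: 13 XOR 11 = 6
Nim-value = 6

6


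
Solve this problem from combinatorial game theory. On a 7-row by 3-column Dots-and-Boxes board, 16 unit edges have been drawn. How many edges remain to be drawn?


Grid: 7 x 3 boxes, i.e. 8 rows and 4 columns of dots.
Horizontal edges: (rows + 1) * cols = 8 * 3 = 24
Vertical edges: rows * (cols + 1) = 7 * 4 = 28
Total edges: 24 + 28 = 52
Edges drawn: 16
Remaining: 52 - 16 = 36

36


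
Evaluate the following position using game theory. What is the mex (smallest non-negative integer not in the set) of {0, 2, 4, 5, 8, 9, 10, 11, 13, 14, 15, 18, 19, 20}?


Set = {0, 2, 4, 5, 8, 9, 10, 11, 13, 14, 15, 18, 19, 20}
0 is in the set.
1 is NOT in the set. This is the mex.
mex = 1

1
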